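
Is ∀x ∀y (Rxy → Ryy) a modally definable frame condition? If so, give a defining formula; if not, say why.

Yes, by □(□q → q)

The condition is shift-reflexivity. A defining modal formula is □(□q → q).
Suppose □(□q→q) is valid. Take Rxy and set V(q)={w : Ryw}. Then at y, □q holds; since □(□q→q) at x, □q→q at y, so q at y, i.e. Ryy.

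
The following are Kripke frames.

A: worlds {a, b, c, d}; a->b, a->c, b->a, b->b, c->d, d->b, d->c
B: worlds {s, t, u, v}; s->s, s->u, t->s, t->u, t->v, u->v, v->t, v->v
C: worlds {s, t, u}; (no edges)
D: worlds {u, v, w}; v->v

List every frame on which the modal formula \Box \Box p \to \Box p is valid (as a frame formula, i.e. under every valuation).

This is the axiom for density; its first-order frame correspondent is \forall x \forall y (Rxy \to \exists z (Rxz \wedge Rzy)).
A: fails — Rcd but no z with Rcz and Rzd.
B: ✓.
C: ✓.
D: ✓.

B, C, D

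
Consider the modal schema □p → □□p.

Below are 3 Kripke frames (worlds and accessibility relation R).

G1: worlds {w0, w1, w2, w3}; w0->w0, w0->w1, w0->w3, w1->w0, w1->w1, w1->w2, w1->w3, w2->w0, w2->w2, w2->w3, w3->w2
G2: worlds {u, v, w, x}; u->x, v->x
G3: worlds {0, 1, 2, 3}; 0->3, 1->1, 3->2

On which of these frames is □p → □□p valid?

G2

This is the axiom for transitivity; its first-order frame correspondent is ∀x ∀y ∀z (Rxy ∧ Ryz → Rxz).
G1: fails — Rw3w2 and Rw2w0 but not Rw3w0.
G2: condition met.
G3: fails — R03 and R32 but not R02.
Valid on: G2.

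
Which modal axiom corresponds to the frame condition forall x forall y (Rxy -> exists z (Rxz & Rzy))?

This is density; the standard corresponding axiom is C4: □□q → □q.

□□q → □q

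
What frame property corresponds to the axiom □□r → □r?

This schema is the C4 axiom.
Its frame correspondent is density — ∀x ∀y (Rxy → ∃z (Rxz ∧ Rzy)).

density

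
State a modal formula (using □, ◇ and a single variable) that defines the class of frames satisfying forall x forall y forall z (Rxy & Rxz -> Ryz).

This is the Euclidean property; the standard corresponding axiom is 5: ◇ψ → □◇ψ.
Suppose ◇ψ→□◇ψ is valid. Take Rxy, Rxz and set V(ψ)={y}. Then ◇ψ at x, so □◇ψ at x, so ◇ψ at z, so some w with Rzw has ψ; w=y, i.e. Rzy. By symmetry of the argument, Ryz.

◇ψ → □◇ψ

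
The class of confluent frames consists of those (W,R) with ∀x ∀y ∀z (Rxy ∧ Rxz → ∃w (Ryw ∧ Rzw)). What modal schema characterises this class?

◇□q → □◇q

A defining formula is ◇□q → □◇q (the .2 axiom).
Suppose ◇□q→□◇q is valid. Take Rxy, Rxz and set V(q)={w : Ryw}. Then □q at y so ◇□q at x, so □◇q at x, so ◇q at z, giving w with Rzw and Ryw.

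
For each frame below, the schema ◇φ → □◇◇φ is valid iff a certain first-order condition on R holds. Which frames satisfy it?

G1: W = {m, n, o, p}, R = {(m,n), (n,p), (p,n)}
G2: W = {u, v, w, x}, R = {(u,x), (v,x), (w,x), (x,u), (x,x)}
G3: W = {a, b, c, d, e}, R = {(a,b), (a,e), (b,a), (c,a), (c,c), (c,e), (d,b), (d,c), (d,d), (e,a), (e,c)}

G1, G2

This is the axiom for a generalized confluence (Geach) condition; its first-order frame correspondent is ∀x ∀y ∀z ((xRy ∧ xRz) → ∃w (y = w ∧ zR²w)).
G1: ✓.
G2: ✓.
G3: fails — cRe, cRa but no w with e=w and aR²w.
Valid on: G1, G2.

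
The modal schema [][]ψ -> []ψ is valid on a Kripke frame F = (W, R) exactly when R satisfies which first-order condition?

Density

Suppose □□ψ→□ψ is valid. Take Rxy and set V(ψ)={w : xR²w}. Then □□ψ at x, so □ψ at x, so ψ at y, i.e. ∃z(Rxz∧Rzy).
Conversely, any frame satisfying forall x forall y (Rxy -> exists z (Rxz & Rzy)) validates the schema.
Frame condition: forall x forall y (Rxy -> exists z (Rxz & Rzy)).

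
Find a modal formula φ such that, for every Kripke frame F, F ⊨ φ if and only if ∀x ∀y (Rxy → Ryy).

□(□q → q)

A defining formula is □(□q → q) (the T□ axiom).
Suppose □(□q→q) is valid. Take Rxy and set V(q)={w : Ryw}. Then at y, □q holds; since □(□q→q) at x, □q→q at y, so q at y, i.e. Ryy.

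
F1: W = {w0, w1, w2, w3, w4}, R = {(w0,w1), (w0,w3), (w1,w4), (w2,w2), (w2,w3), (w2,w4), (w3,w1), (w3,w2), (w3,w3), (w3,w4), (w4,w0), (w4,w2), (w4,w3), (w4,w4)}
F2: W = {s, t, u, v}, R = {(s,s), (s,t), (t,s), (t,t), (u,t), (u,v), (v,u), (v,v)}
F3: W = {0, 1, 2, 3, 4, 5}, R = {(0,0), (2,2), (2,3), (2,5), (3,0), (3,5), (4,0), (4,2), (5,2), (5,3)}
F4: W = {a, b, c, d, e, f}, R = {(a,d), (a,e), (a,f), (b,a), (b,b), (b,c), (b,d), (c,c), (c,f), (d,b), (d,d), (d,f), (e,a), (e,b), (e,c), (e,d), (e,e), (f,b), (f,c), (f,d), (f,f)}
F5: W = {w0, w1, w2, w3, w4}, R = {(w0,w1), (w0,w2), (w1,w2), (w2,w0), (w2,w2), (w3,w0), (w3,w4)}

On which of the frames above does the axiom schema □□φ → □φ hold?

The schema corresponds to density: ∀x ∀y (Rxy → ∃z (Rxz ∧ Rzy)).
F1: holds.
F2: holds.
F3: fails — R35 but no z with R3z and Rz5.
F4: holds.
F5: fails — Rw3w0 but no z with Rw3z and Rzw0.
Valid on: F1, F2, F4.

F1, F2, F4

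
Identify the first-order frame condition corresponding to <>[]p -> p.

Equivalently (dual form): p → □◇p.
Suppose p→□◇p is valid. Take Rxy and set V(p)={x}. Then p at x, so □◇p at x, so ◇p at y, so some z with Ryz has p; z=x, i.e. Ryx.

symmetry: forall x forall y (Rxy -> Ryx)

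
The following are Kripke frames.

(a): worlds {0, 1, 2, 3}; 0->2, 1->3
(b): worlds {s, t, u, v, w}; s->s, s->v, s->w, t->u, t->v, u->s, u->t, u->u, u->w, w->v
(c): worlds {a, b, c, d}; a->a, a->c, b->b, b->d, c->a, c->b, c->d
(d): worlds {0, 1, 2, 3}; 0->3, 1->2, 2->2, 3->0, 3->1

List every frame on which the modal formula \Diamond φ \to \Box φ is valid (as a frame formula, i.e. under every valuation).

Frame correspondent (Sahlqvist): \forall x \forall y \forall z (Rxy \wedge Rxz \to y = z) — i.e. partial functionality.
(a): holds.
(b): fails — s sees both s and v.
(c): fails — a sees both a and c.
(d): fails — 3 sees both 0 and 1.

(a)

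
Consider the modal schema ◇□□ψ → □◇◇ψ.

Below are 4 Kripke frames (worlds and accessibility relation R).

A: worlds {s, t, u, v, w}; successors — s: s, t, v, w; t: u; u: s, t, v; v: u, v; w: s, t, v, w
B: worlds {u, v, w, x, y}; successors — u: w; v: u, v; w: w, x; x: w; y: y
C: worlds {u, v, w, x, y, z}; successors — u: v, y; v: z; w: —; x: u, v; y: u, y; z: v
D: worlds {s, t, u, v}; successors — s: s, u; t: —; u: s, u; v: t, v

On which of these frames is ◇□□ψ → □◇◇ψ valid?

Frame correspondent (Sahlqvist): ∀x ∀y ∀z ((xRy ∧ xRz) → ∃w (yR²w ∧ zR²w)) — i.e. a generalized confluence (Geach) condition.
A: condition met.
B: condition met.
C: fails — xRu, xRv but no t with uR²t and vR²t.
D: fails — vRt, vRt but no w with tR²w and tR²w.

A, B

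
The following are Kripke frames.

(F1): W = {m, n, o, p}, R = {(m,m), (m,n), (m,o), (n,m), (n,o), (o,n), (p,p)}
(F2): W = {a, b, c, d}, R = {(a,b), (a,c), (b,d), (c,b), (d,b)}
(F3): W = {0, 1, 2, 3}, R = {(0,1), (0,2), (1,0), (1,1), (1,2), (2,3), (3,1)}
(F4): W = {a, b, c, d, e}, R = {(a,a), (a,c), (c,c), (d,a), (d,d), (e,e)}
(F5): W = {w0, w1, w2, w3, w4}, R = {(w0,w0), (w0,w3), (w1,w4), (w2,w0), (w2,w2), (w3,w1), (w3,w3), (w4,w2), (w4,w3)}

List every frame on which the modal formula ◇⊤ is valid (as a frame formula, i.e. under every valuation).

This is the axiom for seriality; its first-order frame correspondent is ∀x ∃y Rxy.
(F1): holds.
(F2): holds.
(F3): holds.
(F4): fails — world b has no successor.
(F5): holds.
Valid on: (F1), (F2), (F3), (F5).

(F1), (F2), (F3), (F5)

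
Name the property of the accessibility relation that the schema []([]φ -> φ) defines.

Suppose □(□φ→φ) is valid. Take Rxy and set V(φ)={w : Ryw}. Then at y, □φ holds; since □(□φ→φ) at x, □φ→φ at y, so φ at y, i.e. Ryy.

Shift-reflexivity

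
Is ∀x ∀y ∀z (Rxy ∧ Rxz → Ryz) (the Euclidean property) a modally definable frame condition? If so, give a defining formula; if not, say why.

The condition is the Euclidean property. A defining modal formula is ◇p → □◇p.

Yes, by ◇p → □◇p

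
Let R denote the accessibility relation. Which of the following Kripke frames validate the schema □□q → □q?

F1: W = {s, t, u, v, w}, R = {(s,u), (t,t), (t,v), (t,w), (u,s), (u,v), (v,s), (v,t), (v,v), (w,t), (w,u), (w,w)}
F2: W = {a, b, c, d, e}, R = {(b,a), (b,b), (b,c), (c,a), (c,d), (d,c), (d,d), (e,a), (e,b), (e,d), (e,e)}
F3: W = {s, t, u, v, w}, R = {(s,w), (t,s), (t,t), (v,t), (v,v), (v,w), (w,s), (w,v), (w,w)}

F3

Frame correspondent (Sahlqvist): ∀x ∀y (Rxy → ∃z (Rxz ∧ Rzy)) — i.e. density.
F1: fails — Rsu but no z with Rsz and Rzu.
F2: fails — Rca but no z with Rcz and Rza.
F3: condition met.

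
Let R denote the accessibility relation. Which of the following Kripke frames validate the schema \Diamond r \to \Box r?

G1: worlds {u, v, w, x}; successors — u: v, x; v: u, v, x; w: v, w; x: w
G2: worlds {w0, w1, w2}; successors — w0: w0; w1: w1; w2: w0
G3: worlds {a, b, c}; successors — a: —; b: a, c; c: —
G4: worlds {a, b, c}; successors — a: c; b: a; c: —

The schema corresponds to partial functionality: \forall x \forall y \forall z (Rxy \wedge Rxz \to y = z).
G1: fails — u sees both v and x.
G2: holds.
G3: fails — b sees both a and c.
G4: holds.

G2, G4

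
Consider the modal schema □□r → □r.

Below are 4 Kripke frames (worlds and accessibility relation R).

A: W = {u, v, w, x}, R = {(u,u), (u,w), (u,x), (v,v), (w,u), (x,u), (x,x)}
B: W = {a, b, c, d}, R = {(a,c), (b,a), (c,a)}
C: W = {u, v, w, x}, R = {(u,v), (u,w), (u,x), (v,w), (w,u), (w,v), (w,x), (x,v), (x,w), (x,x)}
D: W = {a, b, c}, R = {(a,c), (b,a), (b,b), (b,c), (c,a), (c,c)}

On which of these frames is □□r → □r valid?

A, D

The schema corresponds to density: ∀x ∀y (Rxy → ∃z (Rxz ∧ Rzy)).
A: holds.
B: fails — Rac but no z with Raz and Rzc.
C: fails — Rwu but no z with Rwz and Rzu.
D: holds.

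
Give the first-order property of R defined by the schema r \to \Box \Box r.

This is a Sahlqvist (Geach-type) schema ◇^0□^0r → □^2◇^0r.
Minimal-valuation argument: fix x; take any y with xR^0y and any z with xR^2z. Set V(r) to the set of worlds R-reachable from y in exactly 0 steps. Then □^0r holds at y, so the antecedent holds at x; validity forces ◇^0r at z, giving a w with zR^0w and yR^0w.
First-order correspondent: \forall x \forall z (x R^2 z \to \exists w (x = w \wedge z = w)).

\forall x \forall z (x R^2 z \to \exists w (x = w \wedge z = w))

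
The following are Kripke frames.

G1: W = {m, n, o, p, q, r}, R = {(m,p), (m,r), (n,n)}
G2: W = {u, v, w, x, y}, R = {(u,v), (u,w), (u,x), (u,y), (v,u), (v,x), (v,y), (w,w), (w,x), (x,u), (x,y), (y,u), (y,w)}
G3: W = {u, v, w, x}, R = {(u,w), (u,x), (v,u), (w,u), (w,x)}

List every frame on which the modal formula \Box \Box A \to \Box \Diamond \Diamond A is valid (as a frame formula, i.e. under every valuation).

G2

The schema corresponds to a generalized confluence (Geach) condition: \forall x \forall z (xRz \to \exists w (x R^2 w \wedge z R^2 w)).
G1: fails — mRp but no w with mR²w and pR²w.
G2: condition met.
G3: fails — uRx but no t with uR²t and xR²t.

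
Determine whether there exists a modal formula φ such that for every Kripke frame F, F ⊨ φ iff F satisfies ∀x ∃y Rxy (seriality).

The condition is seriality. A defining modal formula is □r → ◇r.
Suppose □r→◇r is valid. At any x set V(r)=W. Then □r at x, so ◇r at x, so x has a successor.

Yes — defined by □r → ◇r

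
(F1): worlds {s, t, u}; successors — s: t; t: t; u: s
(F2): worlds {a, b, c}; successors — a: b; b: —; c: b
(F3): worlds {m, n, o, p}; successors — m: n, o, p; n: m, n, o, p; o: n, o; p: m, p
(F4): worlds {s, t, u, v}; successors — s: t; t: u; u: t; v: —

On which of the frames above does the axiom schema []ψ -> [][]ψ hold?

(F2)

Frame correspondent (Sahlqvist): forall x forall y forall z (Rxy & Ryz -> Rxz) — i.e. transitivity.
(F1): fails — Rus and Rst but not Rut.
(F2): satisfies the condition.
(F3): fails — Ron and Rnm but not Rom.
(F4): fails — Rtu and Rut but not Rtt.
Valid on: (F2).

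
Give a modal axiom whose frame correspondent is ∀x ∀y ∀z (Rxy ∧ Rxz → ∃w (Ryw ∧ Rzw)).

A defining formula is ◇□r → □◇r (the .2 axiom).
Suppose ◇□r→□◇r is valid. Take Rxy, Rxz and set V(r)={w : Ryw}. Then □r at y so ◇□r at x, so □◇r at x, so ◇r at z, giving w with Rzw and Ryw.

◇□r → □◇r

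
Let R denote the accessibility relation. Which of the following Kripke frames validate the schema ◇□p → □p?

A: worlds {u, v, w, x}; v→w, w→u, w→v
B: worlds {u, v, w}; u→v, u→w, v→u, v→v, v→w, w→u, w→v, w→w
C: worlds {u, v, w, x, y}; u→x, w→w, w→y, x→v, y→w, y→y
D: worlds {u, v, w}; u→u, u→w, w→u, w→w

D

The schema corresponds to the Euclidean property: ∀x ∀y ∀z (Rxy ∧ Rxz → Ryz).
A: fails — Rvw and Rvw but not Rww.
B: fails — Rvu and Rvu but not Ruu.
C: fails — Rux and Rux but not Rxx.
D: ✓.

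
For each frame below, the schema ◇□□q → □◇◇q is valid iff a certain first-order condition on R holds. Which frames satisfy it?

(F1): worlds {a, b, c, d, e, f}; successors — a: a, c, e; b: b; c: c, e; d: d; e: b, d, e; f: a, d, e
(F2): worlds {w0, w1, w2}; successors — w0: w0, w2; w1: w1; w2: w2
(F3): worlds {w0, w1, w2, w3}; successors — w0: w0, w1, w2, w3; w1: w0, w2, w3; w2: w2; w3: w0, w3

(F2), (F3)

The schema corresponds to a generalized confluence (Geach) condition: ∀x ∀y ∀z ((xRy ∧ xRz) → ∃w (yR²w ∧ zR²w)).
(F1): fails — eRb, eRd but no w with bR²w and dR²w.
(F2): ✓.
(F3): ✓.
Valid on: (F2), (F3).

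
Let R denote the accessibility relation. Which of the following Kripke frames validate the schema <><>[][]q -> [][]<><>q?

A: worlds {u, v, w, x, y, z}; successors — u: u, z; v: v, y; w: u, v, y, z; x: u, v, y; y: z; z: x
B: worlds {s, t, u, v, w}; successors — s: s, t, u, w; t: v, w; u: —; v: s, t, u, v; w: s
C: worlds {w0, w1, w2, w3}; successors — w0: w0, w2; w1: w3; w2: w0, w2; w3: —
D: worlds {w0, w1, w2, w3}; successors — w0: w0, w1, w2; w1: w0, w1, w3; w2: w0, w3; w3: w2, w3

C, D

The schema corresponds to a generalized confluence (Geach) condition: forall x forall y forall z ((x R^2 y & x R^2 z) -> exists w (y R^2 w & z R^2 w)).
A: fails — vR²v, vR²y but no t with vR²t and yR²t.
B: fails — sR²s, sR²u but no w* with sR²w* and uR²w*.
C: holds.
D: holds.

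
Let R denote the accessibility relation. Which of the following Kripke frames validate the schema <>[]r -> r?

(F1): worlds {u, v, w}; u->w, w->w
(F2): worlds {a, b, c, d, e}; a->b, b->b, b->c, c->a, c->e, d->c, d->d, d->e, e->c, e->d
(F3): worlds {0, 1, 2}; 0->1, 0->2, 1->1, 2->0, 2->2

The schema corresponds to symmetry: forall x forall y (Rxy -> Ryx).
(F1): fails — Ruw but not Rwu.
(F2): fails — Rbc but not Rcb.
(F3): fails — R01 but not R10.

none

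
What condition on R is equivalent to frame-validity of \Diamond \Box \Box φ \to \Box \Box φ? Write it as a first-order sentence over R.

This is a Sahlqvist (Geach-type) schema ◇^1□^2φ → □^2◇^0φ.
Minimal-valuation argument: fix x; take any y with xR^1y and any z with xR^2z. Set V(φ) to the set of worlds R-reachable from y in exactly 2 steps. Then □^2φ holds at y, so the antecedent holds at x; validity forces ◇^0φ at z, giving a w with zR^0w and yR^2w.
First-order correspondent: \forall x \forall y \forall z ((xRy \wedge x R^2 z) \to \exists w (y R^2 w \wedge z = w)).

\forall x \forall y \forall z ((xRy \wedge x R^2 z) \to \exists w (y R^2 w \wedge z = w))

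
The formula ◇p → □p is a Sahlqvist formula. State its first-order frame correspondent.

partial functionality

Suppose ◇p→□p is valid. Take Rxy, Rxz and set V(p)={y}. Then ◇p at x, so □p at x, so p at z, i.e. z=y.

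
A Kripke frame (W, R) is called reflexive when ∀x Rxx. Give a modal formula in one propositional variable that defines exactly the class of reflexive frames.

□q → q

This is reflexivity; the standard corresponding axiom is T: □q → q.
Suppose □q→q is valid. At any x set V(q)={w : Rxw}. Then □q holds at x, so q holds at x, i.e. Rxx.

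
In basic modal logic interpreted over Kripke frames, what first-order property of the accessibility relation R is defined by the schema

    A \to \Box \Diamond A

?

symmetry: \forall x \forall y (Rxy \to Ryx)

This is the B axiom.
It corresponds to symmetry: \forall x \forall y (Rxy \to Ryx).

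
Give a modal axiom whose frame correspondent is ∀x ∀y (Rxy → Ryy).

□(□ψ → ψ)

A defining formula is □(□ψ → ψ) (the T□ axiom).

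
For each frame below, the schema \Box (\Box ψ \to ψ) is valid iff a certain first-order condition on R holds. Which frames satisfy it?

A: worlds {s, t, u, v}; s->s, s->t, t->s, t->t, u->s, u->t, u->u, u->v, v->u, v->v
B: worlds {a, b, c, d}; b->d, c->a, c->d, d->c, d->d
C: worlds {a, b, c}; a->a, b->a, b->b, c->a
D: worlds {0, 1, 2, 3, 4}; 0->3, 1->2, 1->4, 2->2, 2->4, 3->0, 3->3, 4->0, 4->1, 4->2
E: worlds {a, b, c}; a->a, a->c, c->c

This is the axiom for shift-reflexivity; its first-order frame correspondent is \forall x \forall y (Rxy \to Ryy).
A: ✓.
B: fails — Rdc but not Rcc.
C: ✓.
D: fails — R14 but not R44.
E: ✓.
Valid on: A, C, E.

A, C, E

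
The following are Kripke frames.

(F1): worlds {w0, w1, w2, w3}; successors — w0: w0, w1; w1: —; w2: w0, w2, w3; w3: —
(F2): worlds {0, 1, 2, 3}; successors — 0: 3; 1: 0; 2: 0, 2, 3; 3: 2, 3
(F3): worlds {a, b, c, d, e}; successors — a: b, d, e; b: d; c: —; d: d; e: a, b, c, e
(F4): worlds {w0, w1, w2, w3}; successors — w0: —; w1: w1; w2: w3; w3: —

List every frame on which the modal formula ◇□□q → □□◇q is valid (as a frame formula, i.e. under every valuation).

This is the axiom for a generalized confluence (Geach) condition; its first-order frame correspondent is ∀x ∀y ∀z ((xRy ∧ xR²z) → ∃w (yR²w ∧ zRw)).
(F1): fails — w0Rw0, w0R²w1 but no w with w0R²w and w1Rw.
(F2): holds.
(F3): fails — aRb, aR²c but no w with bR²w and cRw.
(F4): holds.

(F2), (F4)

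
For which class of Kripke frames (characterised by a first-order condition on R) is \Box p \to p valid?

Suppose □p→p is valid. At any x set V(p)={w : Rxw}. Then □p holds at x, so p holds at x, i.e. Rxx.
Conversely, on a frame with reflexivity the schema holds at every world under every valuation.
So the correspondent is reflexivity.

reflexivity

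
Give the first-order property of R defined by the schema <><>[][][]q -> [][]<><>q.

forall x forall y forall z ((x R^2 y & x R^2 z) -> exists w (y R^3 w & z R^2 w))

This is a Sahlqvist (Geach-type) schema ◇^2□^3q → □^2◇^2q.
Minimal-valuation argument: fix x; take any y with xR^2y and any z with xR^2z. Set V(q) to the set of worlds R-reachable from y in exactly 3 steps. Then □^3q holds at y, so the antecedent holds at x; validity forces ◇^2q at z, giving a w with zR^2w and yR^3w.
First-order correspondent: forall x forall y forall z ((x R^2 y & x R^2 z) -> exists w (y R^3 w & z R^2 w)).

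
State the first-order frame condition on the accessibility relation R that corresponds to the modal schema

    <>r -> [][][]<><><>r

forall x forall y forall z ((xRy & x R^3 z) -> exists w (y = w & z R^3 w))

This is a Sahlqvist (Geach-type) schema ◇^1□^0r → □^3◇^3r.
First-order correspondent: forall x forall y forall z ((xRy & x R^3 z) -> exists w (y = w & z R^3 w)).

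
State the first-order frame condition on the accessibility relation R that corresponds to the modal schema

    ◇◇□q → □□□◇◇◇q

∀x ∀y ∀z ((xR²y ∧ xR³z) → ∃w (yRw ∧ zR³w))

This is a Sahlqvist (Geach-type) schema ◇^2□^1q → □^3◇^3q.
First-order correspondent: ∀x ∀y ∀z ((xR²y ∧ xR³z) → ∃w (yRw ∧ zR³w)).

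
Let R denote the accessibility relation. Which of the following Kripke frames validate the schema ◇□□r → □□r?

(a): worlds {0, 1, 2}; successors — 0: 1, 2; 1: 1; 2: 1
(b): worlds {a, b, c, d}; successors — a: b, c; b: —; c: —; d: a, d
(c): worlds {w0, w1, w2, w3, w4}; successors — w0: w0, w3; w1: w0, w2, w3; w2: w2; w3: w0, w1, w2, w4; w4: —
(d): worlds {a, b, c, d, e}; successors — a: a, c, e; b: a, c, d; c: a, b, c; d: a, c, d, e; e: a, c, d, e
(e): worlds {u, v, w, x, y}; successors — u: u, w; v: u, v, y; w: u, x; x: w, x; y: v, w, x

This is the axiom for a generalized confluence (Geach) condition; its first-order frame correspondent is ∀x ∀y ∀z ((xRy ∧ xR²z) → ∃w (yR²w ∧ z = w)).
(a): holds.
(b): fails — dRa, dR²a but no w with aR²w and a=w.
(c): fails — w0Rw3, w0R²w1 but no w with w3R²w and w1=w.
(d): holds.
(e): fails — vRu, vR²v but no t with uR²t and v=t.
Valid on: (a), (d).

(a), (d)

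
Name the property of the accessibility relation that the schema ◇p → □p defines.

This is the CD axiom.
Its frame correspondent is partial functionality — ∀x ∀y ∀z (Rxy ∧ Rxz → y = z).

Partial functionality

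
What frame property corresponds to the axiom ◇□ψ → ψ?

symmetry

Replacing ψ by ¬ψ and contraposing gives the equivalent schema ψ → □◇ψ.
Suppose ψ→□◇ψ is valid. Take Rxy and set V(ψ)={x}. Then ψ at x, so □◇ψ at x, so ◇ψ at y, so some z with Ryz has ψ; z=x, i.e. Ryx.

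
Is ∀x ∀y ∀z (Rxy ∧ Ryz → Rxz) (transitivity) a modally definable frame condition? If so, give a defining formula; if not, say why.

Definable; □r → □□r defines it

The condition is transitivity. A defining modal formula is □r → □□r.
Suppose □r→□□r is valid. Take Rxy, Ryz and set V(r)={w : Rxw}. Then □r at x, so □□r at x, so □r at y, so r at z, i.e. Rxz.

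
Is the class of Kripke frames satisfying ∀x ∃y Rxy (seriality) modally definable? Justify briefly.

The condition is seriality. A defining modal formula is □r → ◇r.
Suppose □r→◇r is valid. At any x set V(r)=W. Then □r at x, so ◇r at x, so x has a successor.

Definable; □r → ◇r defines it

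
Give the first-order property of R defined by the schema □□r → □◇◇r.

This is a Sahlqvist (Geach-type) schema ◇^0□^2r → □^1◇^2r.
First-order correspondent: ∀x ∀z (xRz → ∃w (xR²w ∧ zR²w)).

∀x ∀z (xRz → ∃w (xR²w ∧ zR²w))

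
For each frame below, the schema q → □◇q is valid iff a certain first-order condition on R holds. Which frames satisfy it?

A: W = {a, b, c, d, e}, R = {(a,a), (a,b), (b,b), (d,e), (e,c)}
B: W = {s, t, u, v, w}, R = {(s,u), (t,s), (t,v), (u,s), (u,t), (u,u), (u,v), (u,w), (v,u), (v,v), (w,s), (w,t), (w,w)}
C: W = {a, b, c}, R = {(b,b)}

The schema corresponds to symmetry: ∀x ∀y (Rxy → Ryx).
A: fails — Rab but not Rba.
B: fails — Rwt but not Rtw.
C: holds.
Valid on: C.

C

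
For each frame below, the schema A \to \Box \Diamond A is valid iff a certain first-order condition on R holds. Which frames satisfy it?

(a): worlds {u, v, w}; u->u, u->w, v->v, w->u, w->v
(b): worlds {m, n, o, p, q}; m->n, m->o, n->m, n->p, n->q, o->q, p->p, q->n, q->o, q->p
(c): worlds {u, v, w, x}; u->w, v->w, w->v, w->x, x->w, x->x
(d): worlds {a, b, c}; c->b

Frame correspondent (Sahlqvist): \forall x \forall y (Rxy \to Ryx) — i.e. symmetry.
(a): fails — Rwv but not Rvw.
(b): fails — Rmo but not Rom.
(c): fails — Ruw but not Rwu.
(d): fails — Rcb but not Rbc.
Valid on no frame.

none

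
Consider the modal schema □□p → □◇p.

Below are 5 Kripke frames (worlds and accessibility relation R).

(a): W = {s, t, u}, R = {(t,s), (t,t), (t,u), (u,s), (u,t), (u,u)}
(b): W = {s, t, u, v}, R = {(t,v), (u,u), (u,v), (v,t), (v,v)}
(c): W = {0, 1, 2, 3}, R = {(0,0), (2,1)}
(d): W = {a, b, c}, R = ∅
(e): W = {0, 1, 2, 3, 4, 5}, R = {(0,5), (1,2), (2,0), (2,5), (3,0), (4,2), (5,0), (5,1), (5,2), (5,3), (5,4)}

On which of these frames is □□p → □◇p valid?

This is the axiom for a generalized confluence (Geach) condition; its first-order frame correspondent is ∀x ∀z (xRz → ∃w (xR²w ∧ zRw)).
(a): fails — tRs but no w with tR²w and sRw.
(b): ✓.
(c): fails — 2R1 but no w with 2R²w and 1Rw.
(d): ✓.
(e): ✓.
Valid on: (b), (d), (e).

(b), (d), (e)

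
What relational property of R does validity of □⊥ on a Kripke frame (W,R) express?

□⊥ is valid iff no world has any successor (otherwise □⊥ fails at any world with one).

emptiness of R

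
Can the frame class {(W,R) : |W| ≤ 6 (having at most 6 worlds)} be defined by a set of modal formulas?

Not modally definable

If a class were modally definable it would be closed under disjoint unions (Goldblatt–Thomason).
Any modal formula valid on each of 7 disjoint one-world frames is valid on their disjoint union (validity is preserved under disjoint unions). Each one-world frame has |W|=1≤6, but the union has |W|=7.
So the class is not modally definable.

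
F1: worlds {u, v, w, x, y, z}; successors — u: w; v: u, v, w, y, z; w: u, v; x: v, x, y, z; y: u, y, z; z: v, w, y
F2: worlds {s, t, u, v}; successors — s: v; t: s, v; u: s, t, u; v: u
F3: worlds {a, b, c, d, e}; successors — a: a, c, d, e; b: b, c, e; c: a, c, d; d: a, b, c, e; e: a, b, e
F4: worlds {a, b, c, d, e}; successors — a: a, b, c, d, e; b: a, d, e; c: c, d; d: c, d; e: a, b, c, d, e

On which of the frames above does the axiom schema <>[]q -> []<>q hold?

F3, F4

Frame correspondent (Sahlqvist): forall x forall y forall z (Rxy & Rxz -> exists w (Ryw & Rzw)) — i.e. convergence.
F1: fails — Rvw and Rvu but w and u have no common successor.
F2: fails — Rtv and Rts but v and s have no common successor.
F3: satisfies the condition.
F4: satisfies the condition.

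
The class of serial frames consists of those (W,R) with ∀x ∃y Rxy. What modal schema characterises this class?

□q → ◇q

A defining formula is □q → ◇q (the D axiom).
Suppose □q→◇q is valid. At any x set V(q)=W. Then □q at x, so ◇q at x, so x has a successor.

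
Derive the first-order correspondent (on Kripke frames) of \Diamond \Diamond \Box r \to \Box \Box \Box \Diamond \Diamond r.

\forall x \forall y \forall z ((x R^2 y \wedge x R^3 z) \to \exists w (yRw \wedge z R^2 w))

This is a Sahlqvist (Geach-type) schema ◇^2□^1r → □^3◇^2r.
Minimal-valuation argument: fix x; take any y with xR^2y and any z with xR^3z. Set V(r) to the set of worlds R-reachable from y in exactly 1 step. Then □^1r holds at y, so the antecedent holds at x; validity forces ◇^2r at z, giving a w with zR^2w and yR^1w.
First-order correspondent: \forall x \forall y \forall z ((x R^2 y \wedge x R^3 z) \to \exists w (yRw \wedge z R^2 w)).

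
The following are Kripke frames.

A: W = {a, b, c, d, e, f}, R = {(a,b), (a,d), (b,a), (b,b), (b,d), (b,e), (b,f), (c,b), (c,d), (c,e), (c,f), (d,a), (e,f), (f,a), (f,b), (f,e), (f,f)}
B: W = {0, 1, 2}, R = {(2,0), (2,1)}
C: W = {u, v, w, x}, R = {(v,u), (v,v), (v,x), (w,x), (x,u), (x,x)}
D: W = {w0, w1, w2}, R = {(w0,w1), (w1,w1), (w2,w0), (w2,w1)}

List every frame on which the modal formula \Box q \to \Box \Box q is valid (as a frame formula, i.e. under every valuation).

Frame correspondent (Sahlqvist): \forall x \forall y \forall z (Rxy \wedge Ryz \to Rxz) — i.e. transitivity.
A: fails — Rcd and Rda but not Rca.
B: ✓.
C: fails — Rwx and Rxu but not Rwu.
D: ✓.
Valid on: B, D.

B, D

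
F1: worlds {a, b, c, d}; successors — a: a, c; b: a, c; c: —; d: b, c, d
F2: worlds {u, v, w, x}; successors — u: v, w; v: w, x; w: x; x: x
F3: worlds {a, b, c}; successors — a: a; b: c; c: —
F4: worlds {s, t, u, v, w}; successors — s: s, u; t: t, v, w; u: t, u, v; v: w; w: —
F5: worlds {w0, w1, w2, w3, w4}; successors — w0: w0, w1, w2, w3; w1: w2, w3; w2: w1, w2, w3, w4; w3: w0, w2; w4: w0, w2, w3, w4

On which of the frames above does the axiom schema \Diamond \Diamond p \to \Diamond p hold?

F3

The schema corresponds to transitivity: \forall x \forall y \forall z (Rxy \wedge Ryz \to Rxz).
F1: fails — Rdb and Rba but not Rda.
F2: fails — Ruv and Rvx but not Rux.
F3: satisfies the condition.
F4: fails — Ruv and Rvw but not Ruw.
F5: fails — Rw1w2 and Rw2w4 but not Rw1w4.
Valid on: F3.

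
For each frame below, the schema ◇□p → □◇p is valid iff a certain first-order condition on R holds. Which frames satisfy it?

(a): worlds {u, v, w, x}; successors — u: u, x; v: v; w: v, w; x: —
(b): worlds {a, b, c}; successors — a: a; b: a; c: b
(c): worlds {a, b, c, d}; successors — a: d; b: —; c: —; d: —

(b)

This is the axiom for convergence; its first-order frame correspondent is ∀x ∀y ∀z (Rxy ∧ Rxz → ∃w (Ryw ∧ Rzw)).
(a): fails — Ruu and Rux but u and x have no common successor.
(b): holds.
(c): fails — Rad and Rad but d and d have no common successor.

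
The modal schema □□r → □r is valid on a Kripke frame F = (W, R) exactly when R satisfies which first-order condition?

density: ∀x ∀y (Rxy → ∃z (Rxz ∧ Rzy))

Suppose □□r→□r is valid. Take Rxy and set V(r)={w : xR²w}. Then □□r at x, so □r at x, so r at y, i.e. ∃z(Rxz∧Rzy).
Conversely, on a frame with density the schema holds at every world under every valuation.
So the correspondent is density.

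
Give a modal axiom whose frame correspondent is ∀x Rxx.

This is reflexivity; the standard corresponding axiom is T: □s → s.

□s → s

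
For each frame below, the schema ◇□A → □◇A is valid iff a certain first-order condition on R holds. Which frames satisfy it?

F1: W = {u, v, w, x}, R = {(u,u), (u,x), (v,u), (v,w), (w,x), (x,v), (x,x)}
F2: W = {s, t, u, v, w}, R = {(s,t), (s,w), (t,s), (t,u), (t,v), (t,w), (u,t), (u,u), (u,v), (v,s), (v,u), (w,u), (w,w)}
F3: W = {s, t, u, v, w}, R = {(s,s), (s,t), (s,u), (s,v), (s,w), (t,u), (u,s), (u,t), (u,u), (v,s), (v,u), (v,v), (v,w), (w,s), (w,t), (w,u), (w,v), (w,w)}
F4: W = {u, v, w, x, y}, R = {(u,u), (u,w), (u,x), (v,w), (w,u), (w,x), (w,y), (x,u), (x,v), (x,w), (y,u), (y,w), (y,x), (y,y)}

This is the axiom for convergence; its first-order frame correspondent is ∀x ∀y ∀z (Rxy ∧ Rxz → ∃w (Ryw ∧ Rzw)).
F1: fails — Rxx and Rxv but x and v have no common successor.
F2: fails — Rtv and Rts but v and s have no common successor.
F3: condition met.
F4: fails — Rxw and Rxv but w and v have no common successor.
Valid on: F3.

F3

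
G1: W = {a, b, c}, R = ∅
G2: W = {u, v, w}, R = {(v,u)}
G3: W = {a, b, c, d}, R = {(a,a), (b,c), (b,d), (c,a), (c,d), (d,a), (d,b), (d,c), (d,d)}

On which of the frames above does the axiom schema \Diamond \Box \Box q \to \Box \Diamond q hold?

This is the axiom for a generalized confluence (Geach) condition; its first-order frame correspondent is \forall x \forall y \forall z ((xRy \wedge xRz) \to \exists w (y R^2 w \wedge zRw)).
G1: condition met.
G2: fails — vRu, vRu but no t with uR²t and uRt.
G3: fails — dRa, dRb but no w with aR²w and bRw.

G1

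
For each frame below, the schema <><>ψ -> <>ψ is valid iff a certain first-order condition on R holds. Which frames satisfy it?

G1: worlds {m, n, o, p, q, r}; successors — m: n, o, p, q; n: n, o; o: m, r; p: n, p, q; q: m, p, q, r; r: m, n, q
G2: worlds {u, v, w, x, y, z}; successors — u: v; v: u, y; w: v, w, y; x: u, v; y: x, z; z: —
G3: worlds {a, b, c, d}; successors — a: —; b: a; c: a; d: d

G3

The schema corresponds to transitivity: forall x forall y forall z (Rxy & Ryz -> Rxz).
G1: fails — Rom and Rmo but not Roo.
G2: fails — Ruv and Rvu but not Ruu.
G3: holds.
Valid on: G3.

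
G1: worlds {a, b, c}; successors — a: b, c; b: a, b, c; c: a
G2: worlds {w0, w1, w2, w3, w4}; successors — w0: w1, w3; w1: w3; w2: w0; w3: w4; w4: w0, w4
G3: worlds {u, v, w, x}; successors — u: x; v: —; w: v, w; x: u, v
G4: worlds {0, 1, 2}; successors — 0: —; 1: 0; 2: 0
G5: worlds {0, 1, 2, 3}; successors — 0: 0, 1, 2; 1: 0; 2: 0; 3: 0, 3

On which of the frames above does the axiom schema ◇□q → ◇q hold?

This is the axiom for a generalized confluence (Geach) condition; its first-order frame correspondent is ∀x ∀y (xRy → ∃w (yRw ∧ xRw)).
G1: fails — aRc but no w with cRw and aRw.
G2: fails — w0Rw3 but no w with w3Rw and w0Rw.
G3: fails — uRx but no t with xRt and uRt.
G4: fails — 1R0 but no w with 0Rw and 1Rw.
G5: condition met.
Valid on: G5.

G5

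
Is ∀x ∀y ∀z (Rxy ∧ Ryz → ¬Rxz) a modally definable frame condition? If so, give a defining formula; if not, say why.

No

Modal frame validity is preserved under surjective bounded morphisms.
The 5-cycle (worlds 0,1,2,3,4 with 0→1→2→3→4→0) is intransitive. Mapping every world to a single reflexive point • is a surjective bounded morphism; the reflexive point is not intransitive (R••∧R•• but R••).
Hence intransitivity is not modally definable.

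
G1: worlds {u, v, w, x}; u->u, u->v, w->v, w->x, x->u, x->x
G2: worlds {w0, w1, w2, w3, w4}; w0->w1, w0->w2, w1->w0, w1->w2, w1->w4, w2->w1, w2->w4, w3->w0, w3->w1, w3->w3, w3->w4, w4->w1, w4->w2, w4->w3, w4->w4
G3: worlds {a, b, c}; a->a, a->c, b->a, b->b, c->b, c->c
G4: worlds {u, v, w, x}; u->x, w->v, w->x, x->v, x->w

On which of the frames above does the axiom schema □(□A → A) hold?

This is the axiom for shift-reflexivity; its first-order frame correspondent is ∀x ∀y (Rxy → Ryy).
G1: fails — Ruv but not Rvv.
G2: fails — Rw1w2 but not Rw2w2.
G3: ✓.
G4: fails — Rxw but not Rww.

G3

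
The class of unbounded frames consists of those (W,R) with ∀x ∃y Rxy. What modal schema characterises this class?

A defining formula is □s → ◇s (the D axiom).
Suppose □s→◇s is valid. At any x set V(s)=W. Then □s at x, so ◇s at x, so x has a successor.

□s → ◇s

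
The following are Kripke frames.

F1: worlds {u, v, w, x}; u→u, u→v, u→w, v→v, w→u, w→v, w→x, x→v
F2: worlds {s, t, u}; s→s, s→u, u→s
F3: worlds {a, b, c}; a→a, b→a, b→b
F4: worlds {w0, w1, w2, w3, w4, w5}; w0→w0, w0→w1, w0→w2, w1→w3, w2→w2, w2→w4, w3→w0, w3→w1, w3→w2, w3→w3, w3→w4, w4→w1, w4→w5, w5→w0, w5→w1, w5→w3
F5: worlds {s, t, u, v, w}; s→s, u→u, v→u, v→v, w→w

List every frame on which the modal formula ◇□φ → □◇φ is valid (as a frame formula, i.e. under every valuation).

The schema corresponds to convergence: ∀x ∀y ∀z (Rxy ∧ Rxz → ∃w (Ryw ∧ Rzw)).
F1: ✓.
F2: ✓.
F3: ✓.
F4: fails — Rw0w1 and Rw0w0 but w1 and w0 have no common successor.
F5: ✓.
Valid on: F1, F2, F3, F5.

F1, F2, F3, F5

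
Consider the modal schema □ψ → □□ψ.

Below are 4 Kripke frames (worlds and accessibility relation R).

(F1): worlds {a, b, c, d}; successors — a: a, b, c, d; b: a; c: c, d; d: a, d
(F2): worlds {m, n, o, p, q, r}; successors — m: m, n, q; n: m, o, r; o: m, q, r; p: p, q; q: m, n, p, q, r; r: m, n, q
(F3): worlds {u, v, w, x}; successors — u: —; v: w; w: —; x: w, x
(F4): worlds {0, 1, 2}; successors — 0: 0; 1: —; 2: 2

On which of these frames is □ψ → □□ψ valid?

The schema corresponds to transitivity: ∀x ∀y ∀z (Rxy ∧ Ryz → Rxz).
(F1): fails — Rcd and Rda but not Rca.
(F2): fails — Rom and Rmn but not Ron.
(F3): condition met.
(F4): condition met.
Valid on: (F3), (F4).

(F3), (F4)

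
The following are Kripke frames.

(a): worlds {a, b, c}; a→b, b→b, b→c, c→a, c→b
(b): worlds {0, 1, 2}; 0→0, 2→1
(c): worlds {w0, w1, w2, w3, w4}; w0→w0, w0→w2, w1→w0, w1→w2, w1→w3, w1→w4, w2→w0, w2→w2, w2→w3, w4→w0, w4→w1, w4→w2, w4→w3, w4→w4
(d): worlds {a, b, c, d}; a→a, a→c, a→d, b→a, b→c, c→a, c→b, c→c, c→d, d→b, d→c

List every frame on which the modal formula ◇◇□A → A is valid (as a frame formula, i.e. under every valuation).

(b)

This is the axiom for a generalized confluence (Geach) condition; its first-order frame correspondent is ∀x ∀y (xR²y → ∃w (yRw ∧ x = w)).
(a): fails — aR²b but no w with bRw and a=w.
(b): holds.
(c): fails — w0R²w3 but no w with w3Rw and w0=w.
(d): fails — aR²d but no w with dRw and a=w.
Valid on: (b).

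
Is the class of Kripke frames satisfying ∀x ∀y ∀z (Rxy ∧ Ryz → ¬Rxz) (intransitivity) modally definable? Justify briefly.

No — not modally definable

If a class were modally definable it would be closed under surjective bounded morphisms (Goldblatt–Thomason).
The 5-cycle (worlds w0,w1,w2,w3,w4 with w0→w1→w2→w3→w4→w0) is intransitive. Mapping every world to a single reflexive point • is a surjective bounded morphism; the reflexive point is not intransitive (R••∧R•• but R••).
Hence intransitivity is not modally definable.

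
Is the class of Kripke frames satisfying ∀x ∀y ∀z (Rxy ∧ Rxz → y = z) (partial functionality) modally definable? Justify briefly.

Definable; ◇r → □r defines it

Yes: it is partial functionality, defined by the CD schema ◇r → □r.
Suppose ◇r→□r is valid. Take Rxy, Rxz and set V(r)={y}. Then ◇r at x, so □r at x, so r at z, i.e. z=y.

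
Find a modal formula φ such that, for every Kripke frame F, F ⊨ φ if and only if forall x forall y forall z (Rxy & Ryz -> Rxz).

A defining formula is □q → □□q (the 4 axiom).
Suppose □q→□□q is valid. Take Rxy, Ryz and set V(q)={w : Rxw}. Then □q at x, so □□q at x, so □q at y, so q at z, i.e. Rxz.

□q → □□q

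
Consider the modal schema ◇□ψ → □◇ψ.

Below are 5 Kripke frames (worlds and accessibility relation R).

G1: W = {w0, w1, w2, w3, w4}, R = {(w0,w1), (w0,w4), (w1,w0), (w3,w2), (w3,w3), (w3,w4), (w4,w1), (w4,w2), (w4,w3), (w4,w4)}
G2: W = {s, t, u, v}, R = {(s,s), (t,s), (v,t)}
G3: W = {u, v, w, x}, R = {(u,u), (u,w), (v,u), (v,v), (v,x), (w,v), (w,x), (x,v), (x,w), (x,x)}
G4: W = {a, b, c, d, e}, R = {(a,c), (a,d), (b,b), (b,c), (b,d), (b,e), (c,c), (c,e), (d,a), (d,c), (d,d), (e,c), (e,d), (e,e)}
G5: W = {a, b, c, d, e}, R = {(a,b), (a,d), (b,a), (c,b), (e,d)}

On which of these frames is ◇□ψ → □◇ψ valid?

G2, G4

The schema corresponds to convergence: ∀x ∀y ∀z (Rxy ∧ Rxz → ∃w (Ryw ∧ Rzw)).
G1: fails — Rw0w4 and Rw0w1 but w4 and w1 have no common successor.
G2: ✓.
G3: fails — Ruw and Ruu but w and u have no common successor.
G4: ✓.
G5: fails — Rab and Rad but b and d have no common successor.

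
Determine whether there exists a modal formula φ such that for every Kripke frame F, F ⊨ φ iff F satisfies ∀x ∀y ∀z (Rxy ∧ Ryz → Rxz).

Definable; □r → □□r defines it

The condition is transitivity. A defining modal formula is □r → □□r.
Suppose □r→□□r is valid. Take Rxy, Ryz and set V(r)={w : Rxw}. Then □r at x, so □□r at x, so □r at y, so r at z, i.e. Rxz.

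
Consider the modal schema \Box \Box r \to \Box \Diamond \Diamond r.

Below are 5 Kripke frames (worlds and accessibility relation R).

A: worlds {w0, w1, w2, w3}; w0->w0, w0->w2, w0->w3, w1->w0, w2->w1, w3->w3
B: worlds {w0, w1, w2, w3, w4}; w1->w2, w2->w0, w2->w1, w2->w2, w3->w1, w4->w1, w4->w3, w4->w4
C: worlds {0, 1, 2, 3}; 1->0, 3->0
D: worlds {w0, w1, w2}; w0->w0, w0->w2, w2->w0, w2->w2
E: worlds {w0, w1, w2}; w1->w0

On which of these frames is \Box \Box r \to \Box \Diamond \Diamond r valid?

A, D

Frame correspondent (Sahlqvist): \forall x \forall z (xRz \to \exists w (x R^2 w \wedge z R^2 w)) — i.e. a generalized confluence (Geach) condition.
A: satisfies the condition.
B: fails — w2Rw0 but no w with w2R²w and w0R²w.
C: fails — 1R0 but no w with 1R²w and 0R²w.
D: satisfies the condition.
E: fails — w1Rw0 but no w with w1R²w and w0R²w.
Valid on: A, D.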